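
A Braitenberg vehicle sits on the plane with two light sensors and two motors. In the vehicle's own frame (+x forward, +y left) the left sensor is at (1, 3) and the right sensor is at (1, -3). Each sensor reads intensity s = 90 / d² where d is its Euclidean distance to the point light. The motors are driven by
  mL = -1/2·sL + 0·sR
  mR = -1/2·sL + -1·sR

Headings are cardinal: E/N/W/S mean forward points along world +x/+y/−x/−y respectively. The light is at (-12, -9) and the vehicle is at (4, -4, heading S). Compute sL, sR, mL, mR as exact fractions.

90/377 18/37 -45/377 -8451/13949

left sensor world pos  = (7, -5); dL² = 377
right sensor world pos = (1, -5); dR² = 185
sL = 90/377 = 90/377
sR = 90/185 = 18/37
mL = -1/2·sL + 0·sR = -45/377
mR = -1/2·sL + -1·sR = -8451/13949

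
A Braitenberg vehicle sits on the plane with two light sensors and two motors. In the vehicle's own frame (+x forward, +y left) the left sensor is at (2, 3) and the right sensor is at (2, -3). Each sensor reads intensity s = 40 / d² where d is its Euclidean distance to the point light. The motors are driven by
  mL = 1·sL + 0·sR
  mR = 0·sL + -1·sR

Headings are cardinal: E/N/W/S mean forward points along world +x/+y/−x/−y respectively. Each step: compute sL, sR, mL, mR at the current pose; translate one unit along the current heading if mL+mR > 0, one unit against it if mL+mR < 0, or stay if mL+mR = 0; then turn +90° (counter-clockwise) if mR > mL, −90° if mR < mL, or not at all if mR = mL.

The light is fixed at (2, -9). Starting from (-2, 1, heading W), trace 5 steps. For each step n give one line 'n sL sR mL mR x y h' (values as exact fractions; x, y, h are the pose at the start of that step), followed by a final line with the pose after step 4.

n=0: pose=(-2,1,W); sL=8/17, sR=8/41; mL=8/17, mR=-8/41; mL+mR=192/697 → advance +1; mR−mL=-464/697 → turn -1·90°
n=1: pose=(-3,1,N); sL=5/26, sR=10/37; mL=5/26, mR=-10/37; mL+mR=-75/962 → advance -1; mR−mL=-445/962 → turn -1·90°
n=2: pose=(-3,0,E); sL=40/153, sR=8/9; mL=40/153, mR=-8/9; mL+mR=-32/51 → advance -1; mR−mL=-176/153 → turn -1·90°
n=3: pose=(-4,0,S); sL=20/29, sR=4/13; mL=20/29, mR=-4/13; mL+mR=144/377 → advance +1; mR−mL=-376/377 → turn -1·90°
n=4: pose=(-4,-1,W); sL=40/89, sR=8/37; mL=40/89, mR=-8/37; mL+mR=768/3293 → advance +1; mR−mL=-2192/3293 → turn -1·90°

0 8/17 8/41 8/17 -8/41 -2 1 W
1 5/26 10/37 5/26 -10/37 -3 1 N
2 40/153 8/9 40/153 -8/9 -3 0 E
3 20/29 4/13 20/29 -4/13 -4 0 S
4 40/89 8/37 40/89 -8/37 -4 -1 W
final -5 -1 N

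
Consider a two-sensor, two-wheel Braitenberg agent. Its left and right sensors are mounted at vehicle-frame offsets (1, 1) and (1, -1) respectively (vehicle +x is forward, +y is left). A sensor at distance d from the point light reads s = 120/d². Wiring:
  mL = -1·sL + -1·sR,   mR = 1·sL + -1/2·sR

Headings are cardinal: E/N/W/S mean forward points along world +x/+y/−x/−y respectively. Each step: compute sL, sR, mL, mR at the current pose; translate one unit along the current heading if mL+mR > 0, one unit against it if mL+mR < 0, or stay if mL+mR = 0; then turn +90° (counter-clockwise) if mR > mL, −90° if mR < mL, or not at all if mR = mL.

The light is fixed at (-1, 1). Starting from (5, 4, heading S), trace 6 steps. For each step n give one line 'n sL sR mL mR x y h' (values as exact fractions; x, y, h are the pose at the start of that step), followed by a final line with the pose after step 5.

0 120/53 120/29 -9840/1537 300/1537 5 4 S
1 60/37 60/29 -3960/1073 630/1073 5 5 E
2 120/41 120/61 -12240/2501 4860/2501 4 5 N
3 6 15/4 -39/4 33/8 4 4 W
4 120/53 120/29 -9840/1537 300/1537 5 4 S
5 60/37 60/29 -3960/1073 630/1073 5 5 E
final 4 5 N

n=0: pose=(5,4,S); sL=120/53, sR=120/29; mL=-9840/1537, mR=300/1537; mL+mR=-180/29 → advance -1; mR−mL=10140/1537 → turn +1·90°
n=1: pose=(5,5,E); sL=60/37, sR=60/29; mL=-3960/1073, mR=630/1073; mL+mR=-90/29 → advance -1; mR−mL=4590/1073 → turn +1·90°
n=2: pose=(4,5,N); sL=120/41, sR=120/61; mL=-12240/2501, mR=4860/2501; mL+mR=-180/61 → advance -1; mR−mL=17100/2501 → turn +1·90°
n=3: pose=(4,4,W); sL=6, sR=15/4; mL=-39/4, mR=33/8; mL+mR=-45/8 → advance -1; mR−mL=111/8 → turn +1·90°
n=4: pose=(5,4,S); sL=120/53, sR=120/29; mL=-9840/1537, mR=300/1537; mL+mR=-180/29 → advance -1; mR−mL=10140/1537 → turn +1·90°
n=5: pose=(5,5,E); sL=60/37, sR=60/29; mL=-3960/1073, mR=630/1073; mL+mR=-90/29 → advance -1; mR−mL=4590/1073 → turn +1·90°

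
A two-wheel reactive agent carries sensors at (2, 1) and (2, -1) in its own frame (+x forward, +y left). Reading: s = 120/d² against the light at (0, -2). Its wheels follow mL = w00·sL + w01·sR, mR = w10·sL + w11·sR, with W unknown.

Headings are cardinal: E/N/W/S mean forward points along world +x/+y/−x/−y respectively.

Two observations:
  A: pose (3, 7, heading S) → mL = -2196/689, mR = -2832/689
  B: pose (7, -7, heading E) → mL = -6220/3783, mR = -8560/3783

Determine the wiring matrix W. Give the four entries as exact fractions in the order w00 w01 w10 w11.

obs A: pose=(3,7,S) → sL=24/13, sR=120/53, mL=-2196/689, mR=-2832/689
obs B: pose=(7,-7,E) → sL=120/97, sR=40/39, mL=-6220/3783, mR=-8560/3783
sensor matrix S = [[24/13, 120/53], [120/97, 40/39]]; det S = -788480/868829
solve [mL_A; mL_B] = S·[w00; w01] and [mR_A; mR_B] = S·[w10; w11]:
  w00 = -1/2, w01 = -1, w10 = -1, w11 = -1

-1/2 -1 -1 -1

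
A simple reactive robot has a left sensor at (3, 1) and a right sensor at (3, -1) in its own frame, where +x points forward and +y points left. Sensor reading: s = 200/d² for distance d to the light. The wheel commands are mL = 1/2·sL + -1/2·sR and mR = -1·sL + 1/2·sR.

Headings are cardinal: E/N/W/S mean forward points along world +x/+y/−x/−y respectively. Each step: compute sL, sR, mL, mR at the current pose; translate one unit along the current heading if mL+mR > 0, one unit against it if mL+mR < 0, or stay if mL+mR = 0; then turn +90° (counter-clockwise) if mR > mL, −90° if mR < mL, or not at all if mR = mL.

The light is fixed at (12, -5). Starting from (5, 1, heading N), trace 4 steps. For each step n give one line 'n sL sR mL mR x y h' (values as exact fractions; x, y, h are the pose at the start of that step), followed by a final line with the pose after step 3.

0 40/29 200/117 -560/3393 -1780/3393 5 1 N
1 50/13 25/4 -125/104 -75/104 5 0 E
2 40/29 200/113 -640/3277 -1620/3277 4 0 N
3 4 100/17 -16/17 -18/17 4 -1 E
final 3 -1 S

n=0: pose=(5,1,N); sL=40/29, sR=200/117; mL=-560/3393, mR=-1780/3393; mL+mR=-20/29 → advance -1; mR−mL=-1220/3393 → turn -1·90°
n=1: pose=(5,0,E); sL=50/13, sR=25/4; mL=-125/104, mR=-75/104; mL+mR=-25/13 → advance -1; mR−mL=25/52 → turn +1·90°
n=2: pose=(4,0,N); sL=40/29, sR=200/113; mL=-640/3277, mR=-1620/3277; mL+mR=-20/29 → advance -1; mR−mL=-980/3277 → turn -1·90°
n=3: pose=(4,-1,E); sL=4, sR=100/17; mL=-16/17, mR=-18/17; mL+mR=-2 → advance -1; mR−mL=-2/17 → turn -1·90°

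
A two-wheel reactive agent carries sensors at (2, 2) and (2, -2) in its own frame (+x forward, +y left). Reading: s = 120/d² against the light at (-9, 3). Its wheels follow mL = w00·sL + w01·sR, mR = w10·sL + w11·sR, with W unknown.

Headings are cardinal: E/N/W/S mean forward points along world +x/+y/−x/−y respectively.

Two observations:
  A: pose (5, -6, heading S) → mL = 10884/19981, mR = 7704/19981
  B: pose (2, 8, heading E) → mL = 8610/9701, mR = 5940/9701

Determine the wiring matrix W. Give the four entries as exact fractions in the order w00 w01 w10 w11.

1 1/2 1/2 1/2

obs A: pose=(5,-6,S) → sL=120/377, sR=24/53, mL=10884/19981, mR=7704/19981
obs B: pose=(2,8,E) → sL=60/109, sR=60/89, mL=8610/9701, mR=5940/9701
sensor matrix S = [[120/377, 24/53], [60/109, 60/89]]; det S = -6721920/193835681
solve [mL_A; mL_B] = S·[w00; w01] and [mR_A; mR_B] = S·[w10; w11]:
  w00 = 1, w01 = 1/2, w10 = 1/2, w11 = 1/2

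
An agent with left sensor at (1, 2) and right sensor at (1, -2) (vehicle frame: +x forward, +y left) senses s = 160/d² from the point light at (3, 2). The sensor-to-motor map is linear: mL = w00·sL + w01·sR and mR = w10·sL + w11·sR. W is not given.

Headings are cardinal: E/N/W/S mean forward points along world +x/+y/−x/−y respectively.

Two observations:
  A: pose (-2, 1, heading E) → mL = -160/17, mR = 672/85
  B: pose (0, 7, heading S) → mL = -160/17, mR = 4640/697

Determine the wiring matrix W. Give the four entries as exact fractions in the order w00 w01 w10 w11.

-1 0 1/2 1/2

obs A: pose=(-2,1,E) → sL=160/17, sR=32/5, mL=-160/17, mR=672/85
obs B: pose=(0,7,S) → sL=160/17, sR=160/41, mL=-160/17, mR=4640/697
sensor matrix S = [[160/17, 32/5], [160/17, 160/41]]; det S = -16384/697
solve [mL_A; mL_B] = S·[w00; w01] and [mR_A; mR_B] = S·[w10; w11]:
  w00 = -1, w01 = 0, w10 = 1/2, w11 = 1/2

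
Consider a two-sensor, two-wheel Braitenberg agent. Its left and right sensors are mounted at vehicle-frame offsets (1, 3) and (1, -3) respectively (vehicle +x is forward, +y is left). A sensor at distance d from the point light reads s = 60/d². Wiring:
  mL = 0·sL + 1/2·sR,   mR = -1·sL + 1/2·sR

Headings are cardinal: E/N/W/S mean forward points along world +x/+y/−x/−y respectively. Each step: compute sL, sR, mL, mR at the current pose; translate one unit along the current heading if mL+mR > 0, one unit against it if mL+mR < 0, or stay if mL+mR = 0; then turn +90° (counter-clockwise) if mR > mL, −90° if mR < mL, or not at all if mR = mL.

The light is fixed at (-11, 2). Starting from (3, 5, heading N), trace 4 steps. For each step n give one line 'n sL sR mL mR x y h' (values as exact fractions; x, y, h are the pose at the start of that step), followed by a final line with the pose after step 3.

0 60/137 12/61 6/61 -2838/8357 3 5 N
1 6/25 30/113 15/113 -303/2825 3 4 E
2 12/65 12/29 6/29 42/1885 4 4 S
3 3/10 15/53 15/106 -42/265 4 3 W
final 5 3 N

n=0: pose=(3,5,N); sL=60/137, sR=12/61; mL=6/61, mR=-2838/8357; mL+mR=-2016/8357 → advance -1; mR−mL=-60/137 → turn -1·90°
n=1: pose=(3,4,E); sL=6/25, sR=30/113; mL=15/113, mR=-303/2825; mL+mR=72/2825 → advance +1; mR−mL=-6/25 → turn -1·90°
n=2: pose=(4,4,S); sL=12/65, sR=12/29; mL=6/29, mR=42/1885; mL+mR=432/1885 → advance +1; mR−mL=-12/65 → turn -1·90°
n=3: pose=(4,3,W); sL=3/10, sR=15/53; mL=15/106, mR=-42/265; mL+mR=-9/530 → advance -1; mR−mL=-3/10 → turn -1·90°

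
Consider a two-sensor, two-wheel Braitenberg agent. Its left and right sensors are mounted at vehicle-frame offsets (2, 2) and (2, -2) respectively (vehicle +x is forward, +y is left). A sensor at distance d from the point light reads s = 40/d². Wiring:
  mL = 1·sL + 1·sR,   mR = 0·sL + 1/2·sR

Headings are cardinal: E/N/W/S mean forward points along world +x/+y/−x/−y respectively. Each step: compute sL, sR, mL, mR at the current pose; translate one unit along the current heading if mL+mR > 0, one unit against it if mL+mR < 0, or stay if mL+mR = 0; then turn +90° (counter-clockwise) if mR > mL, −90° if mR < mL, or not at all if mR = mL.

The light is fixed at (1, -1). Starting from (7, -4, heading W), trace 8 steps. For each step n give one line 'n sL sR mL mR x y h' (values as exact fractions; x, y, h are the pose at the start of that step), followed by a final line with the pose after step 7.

n=0: pose=(7,-4,W); sL=40/41, sR=40/17; mL=2320/697, mR=20/17; mL+mR=3140/697 → advance +1; mR−mL=-1500/697 → turn -1·90°
n=1: pose=(6,-4,N); sL=4, sR=4/5; mL=24/5, mR=2/5; mL+mR=26/5 → advance +1; mR−mL=-22/5 → turn -1·90°
n=2: pose=(6,-3,E); sL=40/49, sR=8/13; mL=912/637, mR=4/13; mL+mR=1108/637 → advance +1; mR−mL=-716/637 → turn -1·90°
n=3: pose=(7,-3,S); sL=1/2, sR=5/4; mL=7/4, mR=5/8; mL+mR=19/8 → advance +1; mR−mL=-9/8 → turn -1·90°
n=4: pose=(7,-4,W); sL=40/41, sR=40/17; mL=2320/697, mR=20/17; mL+mR=3140/697 → advance +1; mR−mL=-1500/697 → turn -1·90°
n=5: pose=(6,-4,N); sL=4, sR=4/5; mL=24/5, mR=2/5; mL+mR=26/5 → advance +1; mR−mL=-22/5 → turn -1·90°
n=6: pose=(6,-3,E); sL=40/49, sR=8/13; mL=912/637, mR=4/13; mL+mR=1108/637 → advance +1; mR−mL=-716/637 → turn -1·90°
n=7: pose=(7,-3,S); sL=1/2, sR=5/4; mL=7/4, mR=5/8; mL+mR=19/8 → advance +1; mR−mL=-9/8 → turn -1·90°

0 40/41 40/17 2320/697 20/17 7 -4 W
1 4 4/5 24/5 2/5 6 -4 N
2 40/49 8/13 912/637 4/13 6 -3 E
3 1/2 5/4 7/4 5/8 7 -3 S
4 40/41 40/17 2320/697 20/17 7 -4 W
5 4 4/5 24/5 2/5 6 -4 N
6 40/49 8/13 912/637 4/13 6 -3 E
7 1/2 5/4 7/4 5/8 7 -3 S
final 7 -4 W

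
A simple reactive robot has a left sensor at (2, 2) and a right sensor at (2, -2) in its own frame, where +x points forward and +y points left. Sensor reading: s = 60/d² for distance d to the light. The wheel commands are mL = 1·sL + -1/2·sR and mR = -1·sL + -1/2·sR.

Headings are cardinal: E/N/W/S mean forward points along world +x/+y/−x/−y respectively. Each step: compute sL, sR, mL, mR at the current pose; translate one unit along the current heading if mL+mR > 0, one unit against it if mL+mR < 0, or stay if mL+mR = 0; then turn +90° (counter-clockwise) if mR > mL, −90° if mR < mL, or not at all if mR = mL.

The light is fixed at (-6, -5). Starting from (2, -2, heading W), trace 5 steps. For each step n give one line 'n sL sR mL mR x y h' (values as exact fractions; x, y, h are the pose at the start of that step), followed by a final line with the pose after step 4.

n=0: pose=(2,-2,W); sL=60/37, sR=60/61; mL=2550/2257, mR=-4770/2257; mL+mR=-60/61 → advance -1; mR−mL=-120/37 → turn -1·90°
n=1: pose=(3,-2,N); sL=30/37, sR=30/73; mL=1635/2701, mR=-2745/2701; mL+mR=-30/73 → advance -1; mR−mL=-60/37 → turn -1·90°
n=2: pose=(3,-3,E); sL=60/137, sR=60/121; mL=3150/16577, mR=-11370/16577; mL+mR=-60/121 → advance -1; mR−mL=-120/137 → turn -1·90°
n=3: pose=(2,-3,S); sL=3/5, sR=5/3; mL=-7/30, mR=-43/30; mL+mR=-5/3 → advance -1; mR−mL=-6/5 → turn -1·90°
n=4: pose=(2,-2,W); sL=60/37, sR=60/61; mL=2550/2257, mR=-4770/2257; mL+mR=-60/61 → advance -1; mR−mL=-120/37 → turn -1·90°

0 60/37 60/61 2550/2257 -4770/2257 2 -2 W
1 30/37 30/73 1635/2701 -2745/2701 3 -2 N
2 60/137 60/121 3150/16577 -11370/16577 3 -3 E
3 3/5 5/3 -7/30 -43/30 2 -3 S
4 60/37 60/61 2550/2257 -4770/2257 2 -2 W
final 3 -2 N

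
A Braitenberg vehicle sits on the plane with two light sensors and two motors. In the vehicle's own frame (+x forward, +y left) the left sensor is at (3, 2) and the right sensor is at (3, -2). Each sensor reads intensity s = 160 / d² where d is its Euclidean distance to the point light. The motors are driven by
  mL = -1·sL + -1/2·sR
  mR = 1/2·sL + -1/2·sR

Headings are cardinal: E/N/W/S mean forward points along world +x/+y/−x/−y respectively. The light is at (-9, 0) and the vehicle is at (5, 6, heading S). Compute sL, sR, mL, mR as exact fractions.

32/53 160/153 -9136/8109 -1792/8109

left sensor world pos  = (7, 3); dL² = 265
right sensor world pos = (3, 3); dR² = 153
sL = 160/265 = 32/53
sR = 160/153 = 160/153
mL = -1·sL + -1/2·sR = -9136/8109
mR = 1/2·sL + -1/2·sR = -1792/8109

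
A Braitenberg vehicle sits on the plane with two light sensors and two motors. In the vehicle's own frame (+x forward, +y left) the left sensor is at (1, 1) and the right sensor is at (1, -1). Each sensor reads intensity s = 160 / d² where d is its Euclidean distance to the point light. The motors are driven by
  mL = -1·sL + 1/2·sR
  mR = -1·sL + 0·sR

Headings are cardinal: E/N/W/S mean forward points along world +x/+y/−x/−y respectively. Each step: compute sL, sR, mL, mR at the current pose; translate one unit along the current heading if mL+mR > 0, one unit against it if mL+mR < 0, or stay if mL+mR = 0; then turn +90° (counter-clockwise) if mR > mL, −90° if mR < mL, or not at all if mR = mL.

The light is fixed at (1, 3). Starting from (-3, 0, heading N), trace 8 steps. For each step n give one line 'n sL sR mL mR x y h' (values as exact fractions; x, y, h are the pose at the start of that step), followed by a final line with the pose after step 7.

n=0: pose=(-3,0,N); sL=160/29, sR=160/13; mL=240/377, mR=-160/29; mL+mR=-1840/377 → advance -1; mR−mL=-80/13 → turn -1·90°
n=1: pose=(-3,-1,E); sL=80/9, sR=80/17; mL=-1000/153, mR=-80/9; mL+mR=-2360/153 → advance -1; mR−mL=-40/17 → turn -1·90°
n=2: pose=(-4,-1,S); sL=160/41, sR=160/61; mL=-6480/2501, mR=-160/41; mL+mR=-16240/2501 → advance -1; mR−mL=-80/61 → turn -1·90°
n=3: pose=(-4,0,W); sL=40/13, sR=4; mL=-14/13, mR=-40/13; mL+mR=-54/13 → advance -1; mR−mL=-2 → turn -1·90°
n=4: pose=(-3,0,N); sL=160/29, sR=160/13; mL=240/377, mR=-160/29; mL+mR=-1840/377 → advance -1; mR−mL=-80/13 → turn -1·90°
n=5: pose=(-3,-1,E); sL=80/9, sR=80/17; mL=-1000/153, mR=-80/9; mL+mR=-2360/153 → advance -1; mR−mL=-40/17 → turn -1·90°
n=6: pose=(-4,-1,S); sL=160/41, sR=160/61; mL=-6480/2501, mR=-160/41; mL+mR=-16240/2501 → advance -1; mR−mL=-80/61 → turn -1·90°
n=7: pose=(-4,0,W); sL=40/13, sR=4; mL=-14/13, mR=-40/13; mL+mR=-54/13 → advance -1; mR−mL=-2 → turn -1·90°

0 160/29 160/13 240/377 -160/29 -3 0 N
1 80/9 80/17 -1000/153 -80/9 -3 -1 E
2 160/41 160/61 -6480/2501 -160/41 -4 -1 S
3 40/13 4 -14/13 -40/13 -4 0 W
4 160/29 160/13 240/377 -160/29 -3 0 N
5 80/9 80/17 -1000/153 -80/9 -3 -1 E
6 160/41 160/61 -6480/2501 -160/41 -4 -1 S
7 40/13 4 -14/13 -40/13 -4 0 W
final -3 0 N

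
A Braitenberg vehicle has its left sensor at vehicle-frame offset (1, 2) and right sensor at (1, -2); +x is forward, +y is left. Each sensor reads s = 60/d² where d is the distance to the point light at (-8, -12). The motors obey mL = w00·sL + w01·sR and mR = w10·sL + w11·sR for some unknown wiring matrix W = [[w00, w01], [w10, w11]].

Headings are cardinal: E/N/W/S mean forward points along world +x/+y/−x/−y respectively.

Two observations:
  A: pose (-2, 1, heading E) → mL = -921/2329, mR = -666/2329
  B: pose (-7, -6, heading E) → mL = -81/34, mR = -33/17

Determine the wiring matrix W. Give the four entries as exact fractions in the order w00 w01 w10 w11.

obs A: pose=(-2,1,E) → sL=30/137, sR=6/17, mL=-921/2329, mR=-666/2329
obs B: pose=(-7,-6,E) → sL=15/17, sR=3, mL=-81/34, mR=-33/17
sensor matrix S = [[30/137, 6/17], [15/17, 3]]; det S = 13680/39593
solve [mL_A; mL_B] = S·[w00; w01] and [mR_A; mR_B] = S·[w10; w11]:
  w00 = -1, w01 = -1/2, w10 = -1/2, w11 = -1/2

-1 -1/2 -1/2 -1/2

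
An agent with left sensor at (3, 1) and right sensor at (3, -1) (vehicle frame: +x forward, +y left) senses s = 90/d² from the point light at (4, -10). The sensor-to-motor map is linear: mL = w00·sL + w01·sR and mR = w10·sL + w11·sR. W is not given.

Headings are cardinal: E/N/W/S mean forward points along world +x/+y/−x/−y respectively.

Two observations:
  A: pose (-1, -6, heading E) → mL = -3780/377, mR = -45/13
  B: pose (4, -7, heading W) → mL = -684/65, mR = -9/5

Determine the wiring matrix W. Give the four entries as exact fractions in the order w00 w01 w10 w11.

obs A: pose=(-1,-6,E) → sL=90/29, sR=90/13, mL=-3780/377, mR=-45/13
obs B: pose=(4,-7,W) → sL=90/13, sR=18/5, mL=-684/65, mR=-9/5
sensor matrix S = [[90/29, 90/13], [90/13, 18/5]]; det S = -180144/4901
solve [mL_A; mL_B] = S·[w00; w01] and [mR_A; mR_B] = S·[w10; w11]:
  w00 = -1, w01 = -1, w10 = 0, w11 = -1/2

-1 -1 0 -1/2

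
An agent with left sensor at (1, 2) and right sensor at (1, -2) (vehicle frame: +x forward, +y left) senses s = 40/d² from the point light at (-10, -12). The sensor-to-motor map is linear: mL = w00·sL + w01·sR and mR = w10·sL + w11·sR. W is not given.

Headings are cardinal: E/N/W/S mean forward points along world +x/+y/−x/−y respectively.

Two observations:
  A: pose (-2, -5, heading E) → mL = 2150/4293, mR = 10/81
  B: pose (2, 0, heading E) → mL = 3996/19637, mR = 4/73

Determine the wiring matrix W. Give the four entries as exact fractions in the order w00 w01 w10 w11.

1/2 1 1/2 0

obs A: pose=(-2,-5,E) → sL=20/81, sR=20/53, mL=2150/4293, mR=10/81
obs B: pose=(2,0,E) → sL=8/73, sR=40/269, mL=3996/19637, mR=4/73
sensor matrix S = [[20/81, 20/53], [8/73, 40/269]]; det S = -391040/84301641
solve [mL_A; mL_B] = S·[w00; w01] and [mR_A; mR_B] = S·[w10; w11]:
  w00 = 1/2, w01 = 1, w10 = 1/2, w11 = 0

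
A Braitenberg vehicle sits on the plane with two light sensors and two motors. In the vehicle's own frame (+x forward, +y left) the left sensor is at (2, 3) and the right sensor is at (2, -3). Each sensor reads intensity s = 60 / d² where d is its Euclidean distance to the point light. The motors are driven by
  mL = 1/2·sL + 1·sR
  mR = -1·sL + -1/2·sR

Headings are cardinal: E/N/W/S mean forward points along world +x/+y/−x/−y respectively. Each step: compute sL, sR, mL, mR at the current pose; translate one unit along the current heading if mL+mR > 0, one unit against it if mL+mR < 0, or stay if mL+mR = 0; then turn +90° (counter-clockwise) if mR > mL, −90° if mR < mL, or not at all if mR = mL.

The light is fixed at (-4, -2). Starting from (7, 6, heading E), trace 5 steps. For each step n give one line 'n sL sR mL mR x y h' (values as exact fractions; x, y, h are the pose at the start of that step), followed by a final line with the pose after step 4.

n=0: pose=(7,6,E); sL=6/29, sR=30/97; mL=1161/2813, mR=-1017/2813; mL+mR=144/2813 → advance +1; mR−mL=-2178/2813 → turn -1·90°
n=1: pose=(8,6,S); sL=20/87, sR=20/39; mL=710/1131, mR=-550/1131; mL+mR=160/1131 → advance +1; mR−mL=-420/377 → turn -1·90°
n=2: pose=(8,5,W); sL=15/29, sR=3/10; mL=81/145, mR=-387/580; mL+mR=-63/580 → advance -1; mR−mL=-711/580 → turn -1·90°
n=3: pose=(9,5,N); sL=60/181, sR=60/337; mL=20970/60997, mR=-25650/60997; mL+mR=-4680/60997 → advance -1; mR−mL=-46620/60997 → turn -1·90°
n=4: pose=(9,4,E); sL=10/51, sR=10/39; mL=235/663, mR=-215/663; mL+mR=20/663 → advance +1; mR−mL=-150/221 → turn -1·90°

0 6/29 30/97 1161/2813 -1017/2813 7 6 E
1 20/87 20/39 710/1131 -550/1131 8 6 S
2 15/29 3/10 81/145 -387/580 8 5 W
3 60/181 60/337 20970/60997 -25650/60997 9 5 N
4 10/51 10/39 235/663 -215/663 9 4 E
final 10 4 S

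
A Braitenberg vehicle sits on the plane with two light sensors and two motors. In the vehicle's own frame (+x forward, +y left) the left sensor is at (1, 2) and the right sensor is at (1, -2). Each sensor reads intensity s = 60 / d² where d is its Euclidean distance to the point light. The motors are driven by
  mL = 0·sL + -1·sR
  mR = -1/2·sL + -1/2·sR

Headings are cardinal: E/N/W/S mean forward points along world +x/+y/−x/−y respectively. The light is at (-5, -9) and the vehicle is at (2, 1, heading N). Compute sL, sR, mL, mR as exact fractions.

left sensor world pos  = (0, 2); dL² = 146
right sensor world pos = (4, 2); dR² = 202
sL = 60/146 = 30/73
sR = 60/202 = 30/101
mL = 0·sL + -1·sR = -30/101
mR = -1/2·sL + -1/2·sR = -2610/7373

30/73 30/101 -30/101 -2610/7373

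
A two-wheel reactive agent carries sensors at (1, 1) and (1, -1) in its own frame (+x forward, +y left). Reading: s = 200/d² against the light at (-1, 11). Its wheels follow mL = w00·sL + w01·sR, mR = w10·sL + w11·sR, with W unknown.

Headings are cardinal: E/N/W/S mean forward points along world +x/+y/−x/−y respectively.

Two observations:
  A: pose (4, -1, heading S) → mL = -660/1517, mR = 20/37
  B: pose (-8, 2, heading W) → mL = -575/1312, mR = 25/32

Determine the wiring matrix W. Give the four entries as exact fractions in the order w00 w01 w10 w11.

obs A: pose=(4,-1,S) → sL=40/41, sR=40/37, mL=-660/1517, mR=20/37
obs B: pose=(-8,2,W) → sL=50/41, sR=25/16, mL=-575/1312, mR=25/32
sensor matrix S = [[40/41, 40/37], [50/41, 25/16]]; det S = 625/3034
solve [mL_A; mL_B] = S·[w00; w01] and [mR_A; mR_B] = S·[w10; w11]:
  w00 = -1, w01 = 1/2, w10 = 0, w11 = 1/2

-1 1/2 0 1/2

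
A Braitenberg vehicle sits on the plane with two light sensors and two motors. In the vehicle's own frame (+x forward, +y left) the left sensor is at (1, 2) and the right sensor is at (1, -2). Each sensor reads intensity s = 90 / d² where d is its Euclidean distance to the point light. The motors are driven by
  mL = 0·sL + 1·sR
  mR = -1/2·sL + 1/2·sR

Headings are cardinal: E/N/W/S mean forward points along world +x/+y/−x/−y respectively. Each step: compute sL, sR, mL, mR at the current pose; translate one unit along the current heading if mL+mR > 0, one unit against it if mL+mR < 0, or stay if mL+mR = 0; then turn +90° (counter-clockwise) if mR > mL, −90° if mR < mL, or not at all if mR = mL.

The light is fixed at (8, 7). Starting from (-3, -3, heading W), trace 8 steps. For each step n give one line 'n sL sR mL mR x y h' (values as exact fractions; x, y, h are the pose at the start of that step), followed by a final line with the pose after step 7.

0 5/16 45/104 45/104 25/416 -3 -3 W
1 90/277 90/181 90/181 4320/50137 -4 -3 N
2 9/17 45/121 45/121 -162/2057 -4 -2 E
3 90/181 90/269 90/269 -3960/48689 -3 -2 S
4 5/16 45/104 45/104 25/416 -3 -3 W
5 90/277 90/181 90/181 4320/50137 -4 -3 N
6 9/17 45/121 45/121 -162/2057 -4 -2 E
7 90/181 90/269 90/269 -3960/48689 -3 -2 S
final -3 -3 W

n=0: pose=(-3,-3,W); sL=5/16, sR=45/104; mL=45/104, mR=25/416; mL+mR=205/416 → advance +1; mR−mL=-155/416 → turn -1·90°
n=1: pose=(-4,-3,N); sL=90/277, sR=90/181; mL=90/181, mR=4320/50137; mL+mR=29250/50137 → advance +1; mR−mL=-20610/50137 → turn -1·90°
n=2: pose=(-4,-2,E); sL=9/17, sR=45/121; mL=45/121, mR=-162/2057; mL+mR=603/2057 → advance +1; mR−mL=-927/2057 → turn -1·90°
n=3: pose=(-3,-2,S); sL=90/181, sR=90/269; mL=90/269, mR=-3960/48689; mL+mR=12330/48689 → advance +1; mR−mL=-20250/48689 → turn -1·90°
n=4: pose=(-3,-3,W); sL=5/16, sR=45/104; mL=45/104, mR=25/416; mL+mR=205/416 → advance +1; mR−mL=-155/416 → turn -1·90°
n=5: pose=(-4,-3,N); sL=90/277, sR=90/181; mL=90/181, mR=4320/50137; mL+mR=29250/50137 → advance +1; mR−mL=-20610/50137 → turn -1·90°
n=6: pose=(-4,-2,E); sL=9/17, sR=45/121; mL=45/121, mR=-162/2057; mL+mR=603/2057 → advance +1; mR−mL=-927/2057 → turn -1·90°
n=7: pose=(-3,-2,S); sL=90/181, sR=90/269; mL=90/269, mR=-3960/48689; mL+mR=12330/48689 → advance +1; mR−mL=-20250/48689 → turn -1·90°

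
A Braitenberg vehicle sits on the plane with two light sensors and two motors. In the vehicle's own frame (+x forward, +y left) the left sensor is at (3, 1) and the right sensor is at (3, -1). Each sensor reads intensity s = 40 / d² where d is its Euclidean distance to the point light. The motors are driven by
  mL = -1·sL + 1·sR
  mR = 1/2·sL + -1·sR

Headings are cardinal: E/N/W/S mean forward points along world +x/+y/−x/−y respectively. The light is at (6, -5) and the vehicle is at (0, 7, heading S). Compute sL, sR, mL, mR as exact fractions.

20/53 4/13 -48/689 -82/689

left sensor world pos  = (1, 4); dL² = 106
right sensor world pos = (-1, 4); dR² = 130
sL = 40/106 = 20/53
sR = 40/130 = 4/13
mL = -1·sL + 1·sR = -48/689
mR = 1/2·sL + -1·sR = -82/689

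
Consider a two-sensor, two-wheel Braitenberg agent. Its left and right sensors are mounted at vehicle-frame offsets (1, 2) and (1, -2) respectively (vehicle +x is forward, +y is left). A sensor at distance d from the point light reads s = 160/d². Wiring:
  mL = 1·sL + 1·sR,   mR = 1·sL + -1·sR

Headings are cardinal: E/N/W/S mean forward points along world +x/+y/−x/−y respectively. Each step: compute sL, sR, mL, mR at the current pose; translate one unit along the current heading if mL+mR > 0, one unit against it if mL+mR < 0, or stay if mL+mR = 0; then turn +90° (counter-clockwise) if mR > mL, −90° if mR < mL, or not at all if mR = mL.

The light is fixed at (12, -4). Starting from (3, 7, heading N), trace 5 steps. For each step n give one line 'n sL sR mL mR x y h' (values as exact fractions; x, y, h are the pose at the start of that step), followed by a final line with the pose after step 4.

0 32/53 160/193 14656/10229 -2304/10229 3 7 N
1 8/13 40/41 848/533 -192/533 3 8 E
2 160/157 160/221 60480/34697 10240/34697 4 8 S
3 80/81 16/25 3296/2025 704/2025 4 7 W
4 32/53 160/193 14656/10229 -2304/10229 3 7 N
final 3 8 E

n=0: pose=(3,7,N); sL=32/53, sR=160/193; mL=14656/10229, mR=-2304/10229; mL+mR=64/53 → advance +1; mR−mL=-320/193 → turn -1·90°
n=1: pose=(3,8,E); sL=8/13, sR=40/41; mL=848/533, mR=-192/533; mL+mR=16/13 → advance +1; mR−mL=-80/41 → turn -1·90°
n=2: pose=(4,8,S); sL=160/157, sR=160/221; mL=60480/34697, mR=10240/34697; mL+mR=320/157 → advance +1; mR−mL=-320/221 → turn -1·90°
n=3: pose=(4,7,W); sL=80/81, sR=16/25; mL=3296/2025, mR=704/2025; mL+mR=160/81 → advance +1; mR−mL=-32/25 → turn -1·90°
n=4: pose=(3,7,N); sL=32/53, sR=160/193; mL=14656/10229, mR=-2304/10229; mL+mR=64/53 → advance +1; mR−mL=-320/193 → turn -1·90°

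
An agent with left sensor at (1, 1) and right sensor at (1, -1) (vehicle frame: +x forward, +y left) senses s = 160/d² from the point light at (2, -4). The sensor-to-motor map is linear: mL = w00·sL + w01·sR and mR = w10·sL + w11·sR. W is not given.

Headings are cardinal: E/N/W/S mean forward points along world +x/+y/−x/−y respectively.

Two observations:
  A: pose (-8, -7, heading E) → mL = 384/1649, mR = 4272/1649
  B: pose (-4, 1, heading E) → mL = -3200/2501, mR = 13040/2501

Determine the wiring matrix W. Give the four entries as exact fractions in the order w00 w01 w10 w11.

obs A: pose=(-8,-7,E) → sL=32/17, sR=160/97, mL=384/1649, mR=4272/1649
obs B: pose=(-4,1,E) → sL=160/61, sR=160/41, mL=-3200/2501, mR=13040/2501
sensor matrix S = [[32/17, 160/97], [160/61, 160/41]]; det S = 12451840/4124149
solve [mL_A; mL_B] = S·[w00; w01] and [mR_A; mR_B] = S·[w10; w11]:
  w00 = 1, w01 = -1, w10 = 1/2, w11 = 1

1 -1 1/2 1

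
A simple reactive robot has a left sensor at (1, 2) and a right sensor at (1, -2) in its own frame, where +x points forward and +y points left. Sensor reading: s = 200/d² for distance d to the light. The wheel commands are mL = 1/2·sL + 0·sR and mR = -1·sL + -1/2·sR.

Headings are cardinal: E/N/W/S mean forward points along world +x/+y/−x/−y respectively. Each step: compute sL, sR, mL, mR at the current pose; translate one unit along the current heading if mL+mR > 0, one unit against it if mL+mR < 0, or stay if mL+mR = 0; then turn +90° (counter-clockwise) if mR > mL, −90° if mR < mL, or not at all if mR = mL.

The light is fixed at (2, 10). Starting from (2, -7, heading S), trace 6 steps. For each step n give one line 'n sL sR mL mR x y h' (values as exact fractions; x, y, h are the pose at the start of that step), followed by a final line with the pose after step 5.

n=0: pose=(2,-7,S); sL=25/41, sR=25/41; mL=25/82, mR=-75/82; mL+mR=-25/41 → advance -1; mR−mL=-50/41 → turn -1·90°
n=1: pose=(2,-6,W); sL=8/13, sR=200/197; mL=4/13, mR=-2876/2561; mL+mR=-2088/2561 → advance -1; mR−mL=-3664/2561 → turn -1·90°
n=2: pose=(3,-6,N); sL=100/113, sR=100/117; mL=50/113, mR=-17350/13221; mL+mR=-11500/13221 → advance -1; mR−mL=-23200/13221 → turn -1·90°
n=3: pose=(3,-7,E); sL=200/229, sR=40/73; mL=100/229, mR=-19180/16717; mL+mR=-11880/16717 → advance -1; mR−mL=-26480/16717 → turn -1·90°
n=4: pose=(2,-7,S); sL=25/41, sR=25/41; mL=25/82, mR=-75/82; mL+mR=-25/41 → advance -1; mR−mL=-50/41 → turn -1·90°
n=5: pose=(2,-6,W); sL=8/13, sR=200/197; mL=4/13, mR=-2876/2561; mL+mR=-2088/2561 → advance -1; mR−mL=-3664/2561 → turn -1·90°

0 25/41 25/41 25/82 -75/82 2 -7 S
1 8/13 200/197 4/13 -2876/2561 2 -6 W
2 100/113 100/117 50/113 -17350/13221 3 -6 N
3 200/229 40/73 100/229 -19180/16717 3 -7 E
4 25/41 25/41 25/82 -75/82 2 -7 S
5 8/13 200/197 4/13 -2876/2561 2 -6 W
final 3 -6 N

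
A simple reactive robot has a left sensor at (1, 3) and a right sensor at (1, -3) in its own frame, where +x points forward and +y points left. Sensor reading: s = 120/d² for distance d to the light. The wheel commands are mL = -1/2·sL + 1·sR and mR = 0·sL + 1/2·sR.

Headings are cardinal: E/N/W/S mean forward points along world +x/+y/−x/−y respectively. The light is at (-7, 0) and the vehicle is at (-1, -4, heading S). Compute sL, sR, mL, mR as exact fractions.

left sensor world pos  = (2, -5); dL² = 106
right sensor world pos = (-4, -5); dR² = 34
sL = 120/106 = 60/53
sR = 120/34 = 60/17
mL = -1/2·sL + 1·sR = 2670/901
mR = 0·sL + 1/2·sR = 30/17

60/53 60/17 2670/901 30/17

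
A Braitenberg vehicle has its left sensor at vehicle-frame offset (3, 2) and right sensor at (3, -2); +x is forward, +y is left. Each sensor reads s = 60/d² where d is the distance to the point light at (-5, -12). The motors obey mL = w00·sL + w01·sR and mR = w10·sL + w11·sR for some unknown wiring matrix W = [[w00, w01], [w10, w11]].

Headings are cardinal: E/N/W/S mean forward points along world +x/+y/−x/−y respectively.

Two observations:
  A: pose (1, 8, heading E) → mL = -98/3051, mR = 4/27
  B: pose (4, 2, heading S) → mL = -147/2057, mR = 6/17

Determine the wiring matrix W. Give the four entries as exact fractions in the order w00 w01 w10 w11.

-1 1/2 0 1

obs A: pose=(1,8,E) → sL=12/113, sR=4/27, mL=-98/3051, mR=4/27
obs B: pose=(4,2,S) → sL=30/121, sR=6/17, mL=-147/2057, mR=6/17
sensor matrix S = [[12/113, 4/27], [30/121, 6/17]]; det S = 1568/2091969
solve [mL_A; mL_B] = S·[w00; w01] and [mR_A; mR_B] = S·[w10; w11]:
  w00 = -1, w01 = 1/2, w10 = 0, w11 = 1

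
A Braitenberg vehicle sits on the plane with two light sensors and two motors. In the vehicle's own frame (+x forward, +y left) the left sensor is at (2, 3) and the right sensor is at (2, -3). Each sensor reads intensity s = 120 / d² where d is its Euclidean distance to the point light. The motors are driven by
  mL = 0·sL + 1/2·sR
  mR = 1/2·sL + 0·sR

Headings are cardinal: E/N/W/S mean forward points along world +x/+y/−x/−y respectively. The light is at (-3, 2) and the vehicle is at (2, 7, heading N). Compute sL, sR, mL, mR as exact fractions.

left sensor world pos  = (-1, 9); dL² = 53
right sensor world pos = (5, 9); dR² = 113
sL = 120/53 = 120/53
sR = 120/113 = 120/113
mL = 0·sL + 1/2·sR = 60/113
mR = 1/2·sL + 0·sR = 60/53

120/53 120/113 60/113 60/53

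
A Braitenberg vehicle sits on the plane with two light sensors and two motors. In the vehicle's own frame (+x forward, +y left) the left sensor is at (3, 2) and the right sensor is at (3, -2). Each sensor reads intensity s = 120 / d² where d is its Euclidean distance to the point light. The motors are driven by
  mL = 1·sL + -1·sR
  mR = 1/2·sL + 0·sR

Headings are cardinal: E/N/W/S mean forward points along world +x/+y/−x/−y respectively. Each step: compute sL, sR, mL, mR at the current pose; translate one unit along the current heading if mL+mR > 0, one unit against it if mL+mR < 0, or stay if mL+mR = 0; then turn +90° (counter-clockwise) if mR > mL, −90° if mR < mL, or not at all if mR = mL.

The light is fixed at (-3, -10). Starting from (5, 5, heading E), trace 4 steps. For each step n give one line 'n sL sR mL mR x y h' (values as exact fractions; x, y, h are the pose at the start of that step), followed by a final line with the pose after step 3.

n=0: pose=(5,5,E); sL=12/41, sR=12/29; mL=-144/1189, mR=6/41; mL+mR=30/1189 → advance +1; mR−mL=318/1189 → turn +1·90°
n=1: pose=(6,5,N); sL=120/373, sR=24/89; mL=1728/33197, mR=60/373; mL+mR=7068/33197 → advance +1; mR−mL=3612/33197 → turn +1·90°
n=2: pose=(6,6,W); sL=15/29, sR=1/3; mL=16/87, mR=15/58; mL+mR=77/174 → advance +1; mR−mL=13/174 → turn +1·90°
n=3: pose=(5,6,S); sL=120/269, sR=24/41; mL=-1536/11029, mR=60/269; mL+mR=924/11029 → advance +1; mR−mL=3996/11029 → turn +1·90°

0 12/41 12/29 -144/1189 6/41 5 5 E
1 120/373 24/89 1728/33197 60/373 6 5 N
2 15/29 1/3 16/87 15/58 6 6 W
3 120/269 24/41 -1536/11029 60/269 5 6 S
final 5 5 E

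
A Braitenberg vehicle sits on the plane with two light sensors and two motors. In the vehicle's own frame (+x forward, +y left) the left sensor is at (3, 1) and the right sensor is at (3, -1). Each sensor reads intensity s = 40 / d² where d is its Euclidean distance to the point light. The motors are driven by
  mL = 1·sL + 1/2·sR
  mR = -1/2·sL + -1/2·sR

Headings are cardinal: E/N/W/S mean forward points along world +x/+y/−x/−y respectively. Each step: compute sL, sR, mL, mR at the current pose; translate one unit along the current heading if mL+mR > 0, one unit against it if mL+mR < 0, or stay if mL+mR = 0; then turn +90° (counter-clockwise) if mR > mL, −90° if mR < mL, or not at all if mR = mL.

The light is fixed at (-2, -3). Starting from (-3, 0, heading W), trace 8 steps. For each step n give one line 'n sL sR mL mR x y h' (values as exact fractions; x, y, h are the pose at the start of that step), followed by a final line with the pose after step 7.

0 2 5/4 21/8 -13/8 -3 0 W
1 8/9 40/37 476/333 -328/333 -4 0 N
2 20/13 4 46/13 -36/13 -4 1 E
3 40 8 44 -24 -3 1 S
4 2 5/4 21/8 -13/8 -3 0 W
5 8/9 40/37 476/333 -328/333 -4 0 N
6 20/13 4 46/13 -36/13 -4 1 E
7 40 8 44 -24 -3 1 S
final -3 0 W

n=0: pose=(-3,0,W); sL=2, sR=5/4; mL=21/8, mR=-13/8; mL+mR=1 → advance +1; mR−mL=-17/4 → turn -1·90°
n=1: pose=(-4,0,N); sL=8/9, sR=40/37; mL=476/333, mR=-328/333; mL+mR=4/9 → advance +1; mR−mL=-268/111 → turn -1·90°
n=2: pose=(-4,1,E); sL=20/13, sR=4; mL=46/13, mR=-36/13; mL+mR=10/13 → advance +1; mR−mL=-82/13 → turn -1·90°
n=3: pose=(-3,1,S); sL=40, sR=8; mL=44, mR=-24; mL+mR=20 → advance +1; mR−mL=-68 → turn -1·90°
n=4: pose=(-3,0,W); sL=2, sR=5/4; mL=21/8, mR=-13/8; mL+mR=1 → advance +1; mR−mL=-17/4 → turn -1·90°
n=5: pose=(-4,0,N); sL=8/9, sR=40/37; mL=476/333, mR=-328/333; mL+mR=4/9 → advance +1; mR−mL=-268/111 → turn -1·90°
n=6: pose=(-4,1,E); sL=20/13, sR=4; mL=46/13, mR=-36/13; mL+mR=10/13 → advance +1; mR−mL=-82/13 → turn -1·90°
n=7: pose=(-3,1,S); sL=40, sR=8; mL=44, mR=-24; mL+mR=20 → advance +1; mR−mL=-68 → turn -1·90°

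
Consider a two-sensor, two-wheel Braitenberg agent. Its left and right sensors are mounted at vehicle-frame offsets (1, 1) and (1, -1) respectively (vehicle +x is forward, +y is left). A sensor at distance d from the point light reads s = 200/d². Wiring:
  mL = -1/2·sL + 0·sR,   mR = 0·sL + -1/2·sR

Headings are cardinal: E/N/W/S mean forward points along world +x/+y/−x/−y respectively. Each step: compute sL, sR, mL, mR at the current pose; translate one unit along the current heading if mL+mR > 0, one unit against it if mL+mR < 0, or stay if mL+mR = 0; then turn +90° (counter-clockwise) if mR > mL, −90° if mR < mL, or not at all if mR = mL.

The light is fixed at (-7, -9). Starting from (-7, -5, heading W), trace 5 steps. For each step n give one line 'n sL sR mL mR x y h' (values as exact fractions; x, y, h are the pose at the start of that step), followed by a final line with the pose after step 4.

0 20 100/13 -10 -50/13 -7 -5 W
1 200/13 200/9 -100/13 -100/9 -6 -5 S
2 25/2 50/9 -25/4 -25/9 -6 -4 W
3 8 200/17 -4 -100/17 -5 -4 S
4 100/13 4 -50/13 -2 -5 -3 W
final -4 -3 S

n=0: pose=(-7,-5,W); sL=20, sR=100/13; mL=-10, mR=-50/13; mL+mR=-180/13 → advance -1; mR−mL=80/13 → turn +1·90°
n=1: pose=(-6,-5,S); sL=200/13, sR=200/9; mL=-100/13, mR=-100/9; mL+mR=-2200/117 → advance -1; mR−mL=-400/117 → turn -1·90°
n=2: pose=(-6,-4,W); sL=25/2, sR=50/9; mL=-25/4, mR=-25/9; mL+mR=-325/36 → advance -1; mR−mL=125/36 → turn +1·90°
n=3: pose=(-5,-4,S); sL=8, sR=200/17; mL=-4, mR=-100/17; mL+mR=-168/17 → advance -1; mR−mL=-32/17 → turn -1·90°
n=4: pose=(-5,-3,W); sL=100/13, sR=4; mL=-50/13, mR=-2; mL+mR=-76/13 → advance -1; mR−mL=24/13 → turn +1·90°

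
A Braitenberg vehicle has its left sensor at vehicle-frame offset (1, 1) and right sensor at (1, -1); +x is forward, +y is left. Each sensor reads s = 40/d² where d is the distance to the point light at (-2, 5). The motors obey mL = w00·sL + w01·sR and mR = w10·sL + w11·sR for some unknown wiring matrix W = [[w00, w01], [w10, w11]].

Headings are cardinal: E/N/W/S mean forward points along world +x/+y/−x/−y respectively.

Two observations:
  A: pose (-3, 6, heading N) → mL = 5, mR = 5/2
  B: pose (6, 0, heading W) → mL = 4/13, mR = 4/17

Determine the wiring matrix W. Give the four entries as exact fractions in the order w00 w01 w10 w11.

0 1/2 1/2 0

obs A: pose=(-3,6,N) → sL=5, sR=10, mL=5, mR=5/2
obs B: pose=(6,0,W) → sL=8/17, sR=8/13, mL=4/13, mR=4/17
sensor matrix S = [[5, 10], [8/17, 8/13]]; det S = -360/221
solve [mL_A; mL_B] = S·[w00; w01] and [mR_A; mR_B] = S·[w10; w11]:
  w00 = 0, w01 = 1/2, w10 = 1/2, w11 = 0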